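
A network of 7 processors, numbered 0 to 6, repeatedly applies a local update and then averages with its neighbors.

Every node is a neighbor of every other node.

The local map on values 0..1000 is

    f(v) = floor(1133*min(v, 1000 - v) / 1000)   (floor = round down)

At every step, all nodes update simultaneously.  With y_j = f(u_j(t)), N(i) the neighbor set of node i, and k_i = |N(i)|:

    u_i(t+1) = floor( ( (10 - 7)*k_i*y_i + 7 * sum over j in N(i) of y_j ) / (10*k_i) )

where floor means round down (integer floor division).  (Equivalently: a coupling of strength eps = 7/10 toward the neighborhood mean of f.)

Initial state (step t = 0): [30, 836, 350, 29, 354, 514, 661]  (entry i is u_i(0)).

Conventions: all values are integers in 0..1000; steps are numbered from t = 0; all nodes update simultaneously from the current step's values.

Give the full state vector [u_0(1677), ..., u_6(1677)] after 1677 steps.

Answer: [565, 565, 565, 565, 565, 565, 565]
Key observation: The state at step 15, [557, 557, 557, 557, 557, 557, 557], reappears at step 19: the system is in a cycle of period 4 from step 15 on.  Therefore the state at step 1677 equals the state at step 15 + ((1677 - 15) mod 4) = 17, which is [565, 565, 565, 565, 565, 565, 565].

Derivation:
t=0: [30, 836, 350, 29, 354, 514, 661]
t=1: [237, 265, 303, 236, 304, 331, 301]
t=2: [310, 316, 323, 310, 324, 329, 323]
t=3: [359, 360, 361, 359, 362, 363, 361]
t=4: [407, 408, 408, 407, 408, 408, 408]
t=5: [461, 461, 461, 461, 461, 461, 461]
t=6: [522, 522, 522, 522, 522, 522, 522]
t=7: [541, 541, 541, 541, 541, 541, 541]
t=8: [520, 520, 520, 520, 520, 520, 520]
t=9: [543, 543, 543, 543, 543, 543, 543]
t=10: [517, 517, 517, 517, 517, 517, 517]
t=11: [547, 547, 547, 547, 547, 547, 547]
t=12: [513, 513, 513, 513, 513, 513, 513]
t=13: [551, 551, 551, 551, 551, 551, 551]
t=14: [508, 508, 508, 508, 508, 508, 508]
t=15: [557, 557, 557, 557, 557, 557, 557]
t=16: [501, 501, 501, 501, 501, 501, 501]
t=17: [565, 565, 565, 565, 565, 565, 565]
t=18: [492, 492, 492, 492, 492, 492, 492]
t=19: [557, 557, 557, 557, 557, 557, 557]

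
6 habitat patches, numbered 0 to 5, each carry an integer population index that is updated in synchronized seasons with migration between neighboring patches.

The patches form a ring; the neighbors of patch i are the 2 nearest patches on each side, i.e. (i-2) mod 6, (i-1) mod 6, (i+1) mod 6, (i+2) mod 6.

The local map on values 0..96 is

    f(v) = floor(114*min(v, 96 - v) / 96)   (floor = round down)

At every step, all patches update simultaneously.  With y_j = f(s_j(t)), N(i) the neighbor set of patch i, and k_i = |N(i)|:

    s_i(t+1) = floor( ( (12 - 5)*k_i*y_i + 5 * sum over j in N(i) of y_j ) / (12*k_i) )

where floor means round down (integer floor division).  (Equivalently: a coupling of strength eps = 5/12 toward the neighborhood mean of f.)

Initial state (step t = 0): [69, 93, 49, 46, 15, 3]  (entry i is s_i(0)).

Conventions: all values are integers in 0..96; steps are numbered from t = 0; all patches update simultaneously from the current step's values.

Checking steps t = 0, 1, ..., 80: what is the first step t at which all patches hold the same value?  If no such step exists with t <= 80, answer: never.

Simulating step by step:
t=0: [69, 93, 49, 46, 15, 3]  (not all equal)
t=1: [26, 16, 43, 39, 24, 12]  (not all equal)
t=2: [29, 25, 42, 38, 31, 20]  (not all equal)
t=3: [34, 32, 43, 40, 36, 28]  (not all equal)
t=4: [40, 39, 47, 44, 42, 36]  (not all equal)
t=5: [47, 47, 52, 50, 49, 44]  (not all equal)
t=6: [54, 54, 53, 53, 54, 53]  (not all equal)
t=7: [49, 49, 50, 50, 49, 50]  (not all equal)
t=8: [54, 54, 54, 54, 54, 54]  (all equal)

Answer: 8
Key observation: Synchronization is absorbing here: once all patches are equal they stay equal, and step 8 is the first all-equal step.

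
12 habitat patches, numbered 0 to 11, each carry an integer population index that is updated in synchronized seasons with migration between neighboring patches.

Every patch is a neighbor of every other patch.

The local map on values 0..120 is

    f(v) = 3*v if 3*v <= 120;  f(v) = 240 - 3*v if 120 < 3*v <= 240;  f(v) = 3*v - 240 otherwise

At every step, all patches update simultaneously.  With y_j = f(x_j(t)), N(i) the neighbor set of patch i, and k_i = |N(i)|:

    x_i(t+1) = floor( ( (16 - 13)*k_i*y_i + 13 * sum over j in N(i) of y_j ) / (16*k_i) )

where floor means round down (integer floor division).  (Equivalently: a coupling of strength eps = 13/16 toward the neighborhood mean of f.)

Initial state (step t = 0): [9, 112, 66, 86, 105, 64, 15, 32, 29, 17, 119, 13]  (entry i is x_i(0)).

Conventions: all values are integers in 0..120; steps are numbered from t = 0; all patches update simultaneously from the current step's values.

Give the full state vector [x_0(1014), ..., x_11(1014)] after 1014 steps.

Answer: [39, 39, 39, 39, 39, 39, 39, 39, 39, 39, 39, 39]
Key observation: The state at step 6, [39, 39, 39, 39, 39, 39, 39, 39, 39, 39, 39, 39], reappears at step 10: the system is in a cycle of period 4 from step 6 on.  Therefore the state at step 1014 equals the state at step 6 + ((1014 - 6) mod 4) = 6, which is [39, 39, 39, 39, 39, 39, 39, 39, 39, 39, 39, 39].

Derivation:
t=0: [9, 112, 66, 86, 105, 64, 15, 32, 29, 17, 119, 13]
t=1: [57, 65, 59, 56, 63, 60, 59, 65, 64, 60, 68, 59]
t=2: [57, 54, 57, 58, 55, 56, 57, 54, 55, 56, 53, 57]
t=3: [72, 73, 72, 71, 73, 72, 72, 73, 73, 72, 73, 72]
t=4: [23, 22, 23, 23, 22, 23, 23, 22, 22, 23, 22, 23]
t=5: [67, 67, 67, 67, 67, 67, 67, 67, 67, 67, 67, 67]
t=6: [39, 39, 39, 39, 39, 39, 39, 39, 39, 39, 39, 39]
t=7: [117, 117, 117, 117, 117, 117, 117, 117, 117, 117, 117, 117]
t=8: [111, 111, 111, 111, 111, 111, 111, 111, 111, 111, 111, 111]
t=9: [93, 93, 93, 93, 93, 93, 93, 93, 93, 93, 93, 93]
t=10: [39, 39, 39, 39, 39, 39, 39, 39, 39, 39, 39, 39]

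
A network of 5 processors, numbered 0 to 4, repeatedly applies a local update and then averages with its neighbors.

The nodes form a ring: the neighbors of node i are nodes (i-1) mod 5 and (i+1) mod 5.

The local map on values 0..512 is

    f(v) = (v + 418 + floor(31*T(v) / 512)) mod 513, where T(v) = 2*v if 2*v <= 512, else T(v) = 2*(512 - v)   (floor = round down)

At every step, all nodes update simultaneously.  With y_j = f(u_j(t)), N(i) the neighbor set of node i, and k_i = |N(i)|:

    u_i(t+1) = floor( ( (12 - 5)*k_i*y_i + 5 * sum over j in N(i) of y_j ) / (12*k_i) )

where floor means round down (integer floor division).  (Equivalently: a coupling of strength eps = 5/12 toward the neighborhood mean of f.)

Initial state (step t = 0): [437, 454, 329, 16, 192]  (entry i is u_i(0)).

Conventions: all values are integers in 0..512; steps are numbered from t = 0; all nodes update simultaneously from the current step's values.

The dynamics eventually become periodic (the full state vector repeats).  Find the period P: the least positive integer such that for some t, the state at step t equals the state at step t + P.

Simulating step by step:
t=0: [437, 454, 329, 16, 192]
t=1: [306, 339, 316, 332, 233]
t=2: [226, 253, 251, 235, 199]
t=3: [158, 181, 182, 163, 142]
t=4: [83, 102, 104, 86, 72]
t=5: [405, 121, 16, 108, 397]
t=6: [261, 181, 267, 171, 256]
t=7: [176, 145, 159, 137, 172]
t=8: [93, 77, 74, 71, 89]
t=9: [111, 400, 500, 394, 107]
t=10: [88, 276, 368, 272, 85]
t=11: [45, 182, 255, 180, 43]
t=12: [392, 200, 155, 198, 391]
t=13: [272, 156, 98, 154, 271]
t=14: [179, 91, 40, 90, 178]
t=15: [84, 122, 272, 120, 83]
t=16: [413, 173, 136, 172, 412]
t=17: [280, 137, 73, 137, 280]
t=18: [180, 182, 315, 182, 180]
t=19: [106, 136, 187, 136, 106]
t=20: [30, 61, 90, 61, 30]
t=21: [458, 378, 205, 378, 458]
t=22: [354, 279, 202, 279, 354]
t=23: [264, 208, 164, 208, 264]
t=24: [186, 140, 108, 140, 186]
t=25: [102, 64, 40, 64, 102]
t=26: [116, 385, 473, 385, 116]
t=27: [91, 264, 349, 264, 91]
t=28: [47, 174, 242, 174, 47]
t=29: [392, 192, 144, 192, 392]
t=30: [271, 148, 88, 148, 271]
t=31: [176, 84, 30, 84, 176]
t=32: [187, 413, 476, 413, 187]
t=33: [158, 295, 361, 295, 158]
t=34: [112, 208, 259, 208, 112]
t=35: [52, 127, 170, 127, 52]
t=36: [386, 146, 75, 146, 386]
t=37: [256, 208, 321, 208, 256]
t=38: [180, 172, 202, 172, 180]
t=39: [104, 105, 116, 105, 104]
t=40: [21, 24, 29, 24, 21]
t=41: [441, 444, 447, 444, 441]
t=42: [354, 356, 358, 356, 354]
t=43: [278, 279, 280, 279, 278]
t=44: [211, 212, 212, 212, 211]
t=45: [141, 141, 142, 141, 141]
t=46: [63, 63, 63, 63, 63]
t=47: [488, 488, 488, 488, 488]
t=48: [395, 395, 395, 395, 395]
t=49: [314, 314, 314, 314, 314]
t=50: [242, 242, 242, 242, 242]
t=51: [176, 176, 176, 176, 176]
t=52: [102, 102, 102, 102, 102]
t=53: [19, 19, 19, 19, 19]
t=54: [439, 439, 439, 439, 439]
t=55: [352, 352, 352, 352, 352]
t=56: [276, 276, 276, 276, 276]
t=57: [209, 209, 209, 209, 209]
t=58: [139, 139, 139, 139, 139]
t=59: [60, 60, 60, 60, 60]
t=60: [485, 485, 485, 485, 485]
t=61: [393, 393, 393, 393, 393]
t=62: [312, 312, 312, 312, 312]
t=63: [241, 241, 241, 241, 241]
t=64: [175, 175, 175, 175, 175]
t=65: [101, 101, 101, 101, 101]
t=66: [18, 18, 18, 18, 18]
t=67: [438, 438, 438, 438, 438]
t=68: [351, 351, 351, 351, 351]
t=69: [275, 275, 275, 275, 275]
t=70: [208, 208, 208, 208, 208]
t=71: [138, 138, 138, 138, 138]
t=72: [59, 59, 59, 59, 59]
t=73: [484, 484, 484, 484, 484]
t=74: [392, 392, 392, 392, 392]
t=75: [311, 311, 311, 311, 311]
t=76: [240, 240, 240, 240, 240]
t=77: [174, 174, 174, 174, 174]
t=78: [100, 100, 100, 100, 100]
t=79: [17, 17, 17, 17, 17]
t=80: [437, 437, 437, 437, 437]
t=81: [351, 351, 351, 351, 351]

Answer: 13
Key observation: The state at step 68, [351, 351, 351, 351, 351], reappears at step 81 — and no state repeats earlier — so the cycle the system enters has period 13.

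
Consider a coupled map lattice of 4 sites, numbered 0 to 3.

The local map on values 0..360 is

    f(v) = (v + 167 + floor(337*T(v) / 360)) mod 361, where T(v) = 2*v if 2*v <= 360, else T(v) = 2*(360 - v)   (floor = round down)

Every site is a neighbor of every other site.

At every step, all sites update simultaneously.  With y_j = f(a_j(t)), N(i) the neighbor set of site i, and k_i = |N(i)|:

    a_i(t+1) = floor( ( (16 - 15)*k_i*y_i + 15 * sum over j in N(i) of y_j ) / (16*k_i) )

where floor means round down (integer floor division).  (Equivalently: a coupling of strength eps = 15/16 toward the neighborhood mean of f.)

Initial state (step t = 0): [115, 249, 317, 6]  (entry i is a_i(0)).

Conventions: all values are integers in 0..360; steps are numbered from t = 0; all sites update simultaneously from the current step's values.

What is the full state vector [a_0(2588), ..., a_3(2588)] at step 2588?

Simulating step by step:
t=0: [115, 249, 317, 6]
t=1: [211, 179, 194, 199]
t=2: [310, 304, 307, 308]
t=3: [212, 210, 211, 211]
t=4: [295, 295, 295, 295]
t=5: [222, 222, 222, 222]
t=6: [286, 286, 286, 286]
t=7: [230, 230, 230, 230]
t=8: [279, 279, 279, 279]
t=9: [236, 236, 236, 236]
t=10: [274, 274, 274, 274]
t=11: [241, 241, 241, 241]
t=12: [269, 269, 269, 269]
t=13: [245, 245, 245, 245]
t=14: [266, 266, 266, 266]
t=15: [247, 247, 247, 247]
t=16: [264, 264, 264, 264]
t=17: [249, 249, 249, 249]
t=18: [262, 262, 262, 262]
t=19: [251, 251, 251, 251]
t=20: [261, 261, 261, 261]
t=21: [252, 252, 252, 252]
t=22: [260, 260, 260, 260]
t=23: [253, 253, 253, 253]
t=24: [259, 259, 259, 259]
t=25: [254, 254, 254, 254]
t=26: [258, 258, 258, 258]
t=27: [254, 254, 254, 254]

Answer: [258, 258, 258, 258]
Key observation: The state at step 25, [254, 254, 254, 254], reappears at step 27: the system is in a cycle of period 2 from step 25 on.  Therefore the state at step 2588 equals the state at step 25 + ((2588 - 25) mod 2) = 26, which is [258, 258, 258, 258].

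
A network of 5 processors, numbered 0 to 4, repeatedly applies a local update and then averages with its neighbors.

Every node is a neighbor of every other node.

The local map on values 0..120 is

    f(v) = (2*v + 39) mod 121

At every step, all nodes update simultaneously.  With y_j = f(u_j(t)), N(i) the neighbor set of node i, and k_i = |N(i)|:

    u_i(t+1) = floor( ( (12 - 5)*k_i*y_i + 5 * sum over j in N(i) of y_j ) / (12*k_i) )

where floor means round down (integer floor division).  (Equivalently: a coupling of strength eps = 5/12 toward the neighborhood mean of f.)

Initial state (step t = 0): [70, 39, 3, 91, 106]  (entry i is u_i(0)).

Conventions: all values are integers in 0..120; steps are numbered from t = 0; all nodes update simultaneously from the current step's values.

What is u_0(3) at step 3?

Answer: u_0(3) = 49

Derivation:
t=0: [70, 39, 3, 91, 106]
t=1: [62, 90, 55, 82, 38]
t=2: [58, 84, 51, 77, 93]
t=3: [49, 74, 42, 67, 82]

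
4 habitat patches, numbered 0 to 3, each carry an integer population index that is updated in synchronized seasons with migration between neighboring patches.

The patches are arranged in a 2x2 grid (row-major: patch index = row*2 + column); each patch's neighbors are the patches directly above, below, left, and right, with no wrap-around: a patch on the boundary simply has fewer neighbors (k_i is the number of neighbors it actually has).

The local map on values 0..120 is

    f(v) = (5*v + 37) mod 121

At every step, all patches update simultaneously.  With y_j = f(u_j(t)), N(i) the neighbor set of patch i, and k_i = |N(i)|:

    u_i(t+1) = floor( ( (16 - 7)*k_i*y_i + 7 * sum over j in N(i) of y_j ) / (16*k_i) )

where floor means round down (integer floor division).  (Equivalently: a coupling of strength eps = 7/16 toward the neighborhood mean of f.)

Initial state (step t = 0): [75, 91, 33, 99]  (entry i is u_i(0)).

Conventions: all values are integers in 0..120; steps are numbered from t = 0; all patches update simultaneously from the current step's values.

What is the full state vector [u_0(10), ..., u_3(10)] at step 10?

Simulating step by step:
t=0: [75, 91, 33, 99]
t=1: [47, 25, 66, 46]
t=2: [26, 35, 14, 23]
t=3: [69, 68, 77, 60]
t=4: [26, 32, 58, 69]
t=5: [61, 56, 62, 45]
t=6: [95, 68, 85, 50]
t=7: [40, 23, 71, 50]
t=8: [78, 52, 51, 38]
t=9: [58, 68, 65, 82]
t=10: [77, 44, 104, 76]

Answer: [77, 44, 104, 76]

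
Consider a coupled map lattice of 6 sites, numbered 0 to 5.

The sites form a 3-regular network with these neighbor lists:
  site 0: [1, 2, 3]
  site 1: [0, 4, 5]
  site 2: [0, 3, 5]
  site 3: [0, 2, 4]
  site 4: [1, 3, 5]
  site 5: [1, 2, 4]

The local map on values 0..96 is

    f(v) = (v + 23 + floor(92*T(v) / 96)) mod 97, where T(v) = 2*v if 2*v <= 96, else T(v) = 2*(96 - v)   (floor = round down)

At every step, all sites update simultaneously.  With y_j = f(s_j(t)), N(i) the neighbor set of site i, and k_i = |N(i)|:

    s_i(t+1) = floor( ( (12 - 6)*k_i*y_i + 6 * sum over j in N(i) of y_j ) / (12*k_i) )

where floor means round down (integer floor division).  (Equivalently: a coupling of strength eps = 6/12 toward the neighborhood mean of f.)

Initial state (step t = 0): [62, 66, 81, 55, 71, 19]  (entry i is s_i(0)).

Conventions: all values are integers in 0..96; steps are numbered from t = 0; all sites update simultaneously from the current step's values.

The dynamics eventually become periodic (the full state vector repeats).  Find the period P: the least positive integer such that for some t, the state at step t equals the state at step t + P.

Answer: 2
Key observation: The state at step 7, [55, 55, 55, 55, 55, 55], reappears at step 9 — and no state repeats earlier — so the cycle the system enters has period 2.

Derivation:
t=0: [62, 66, 81, 55, 71, 19]
t=1: [50, 53, 49, 51, 53, 60]
t=2: [63, 60, 62, 63, 60, 58]
t=3: [52, 54, 53, 52, 54, 55]
t=4: [61, 60, 61, 61, 60, 59]
t=5: [54, 54, 54, 54, 54, 54]
t=6: [60, 60, 60, 60, 60, 60]
t=7: [55, 55, 55, 55, 55, 55]
t=8: [59, 59, 59, 59, 59, 59]
t=9: [55, 55, 55, 55, 55, 55]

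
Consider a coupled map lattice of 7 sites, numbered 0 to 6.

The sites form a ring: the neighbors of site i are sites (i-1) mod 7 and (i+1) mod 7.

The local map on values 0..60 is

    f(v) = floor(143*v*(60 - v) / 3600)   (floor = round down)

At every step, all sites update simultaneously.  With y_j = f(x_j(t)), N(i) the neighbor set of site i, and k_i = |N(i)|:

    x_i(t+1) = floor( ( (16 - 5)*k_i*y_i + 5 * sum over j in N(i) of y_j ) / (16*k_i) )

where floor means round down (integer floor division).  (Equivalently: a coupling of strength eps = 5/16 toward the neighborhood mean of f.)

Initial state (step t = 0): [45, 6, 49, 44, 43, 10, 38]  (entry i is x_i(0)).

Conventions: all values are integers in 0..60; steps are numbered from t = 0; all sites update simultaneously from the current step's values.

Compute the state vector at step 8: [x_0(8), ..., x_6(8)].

Simulating step by step:
t=0: [45, 6, 49, 44, 43, 10, 38]
t=1: [24, 15, 20, 26, 27, 22, 29]
t=2: [32, 28, 30, 34, 34, 33, 34]
t=3: [35, 35, 35, 35, 35, 35, 35]
t=4: [34, 34, 34, 34, 34, 34, 34]
t=5: [35, 35, 35, 35, 35, 35, 35]
t=6: [34, 34, 34, 34, 34, 34, 34]
t=7: [35, 35, 35, 35, 35, 35, 35]
t=8: [34, 34, 34, 34, 34, 34, 34]

Answer: [34, 34, 34, 34, 34, 34, 34]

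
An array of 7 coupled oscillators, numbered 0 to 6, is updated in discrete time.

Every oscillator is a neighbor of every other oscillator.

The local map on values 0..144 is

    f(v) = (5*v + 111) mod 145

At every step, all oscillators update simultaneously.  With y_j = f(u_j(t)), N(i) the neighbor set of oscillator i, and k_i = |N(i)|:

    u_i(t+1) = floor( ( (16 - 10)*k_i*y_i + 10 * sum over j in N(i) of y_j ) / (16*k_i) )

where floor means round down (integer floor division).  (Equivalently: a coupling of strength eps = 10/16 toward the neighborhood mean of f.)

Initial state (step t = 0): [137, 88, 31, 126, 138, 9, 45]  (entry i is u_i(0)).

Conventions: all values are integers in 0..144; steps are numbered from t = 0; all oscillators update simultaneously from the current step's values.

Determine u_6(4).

Answer: u_6(4) = 47

Derivation:
t=0: [137, 88, 31, 126, 138, 9, 45]
t=1: [66, 79, 80, 51, 68, 50, 60]
t=2: [47, 64, 66, 66, 49, 64, 78]
t=3: [65, 88, 51, 51, 68, 88, 68]
t=4: [43, 74, 64, 64, 47, 74, 47]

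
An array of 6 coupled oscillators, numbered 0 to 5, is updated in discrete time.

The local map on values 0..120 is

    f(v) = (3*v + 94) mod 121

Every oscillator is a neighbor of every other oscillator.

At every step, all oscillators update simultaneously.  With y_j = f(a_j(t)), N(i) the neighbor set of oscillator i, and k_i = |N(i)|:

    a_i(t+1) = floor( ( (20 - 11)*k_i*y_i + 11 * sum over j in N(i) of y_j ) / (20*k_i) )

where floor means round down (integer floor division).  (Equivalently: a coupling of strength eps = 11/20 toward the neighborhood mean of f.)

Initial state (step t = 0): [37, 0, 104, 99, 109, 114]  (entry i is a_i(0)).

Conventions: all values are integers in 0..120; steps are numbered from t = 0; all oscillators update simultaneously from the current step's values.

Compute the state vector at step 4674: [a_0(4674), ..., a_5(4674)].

Answer: [95, 97, 81, 76, 86, 91]
Key observation: The state at step 4, [95, 97, 81, 76, 86, 91], reappears at step 9: the system is in a cycle of period 5 from step 4 on.  Therefore the state at step 4674 equals the state at step 4 + ((4674 - 4) mod 5) = 4, which is [95, 97, 81, 76, 86, 91].

Derivation:
t=0: [37, 0, 104, 99, 109, 114]
t=1: [70, 73, 56, 51, 61, 66]
t=2: [47, 50, 33, 28, 38, 43]
t=3: [86, 48, 72, 67, 77, 82]
t=4: [95, 97, 81, 76, 86, 91]
t=5: [41, 43, 68, 63, 73, 37]
t=6: [82, 84, 68, 63, 73, 78]
t=7: [83, 85, 69, 64, 74, 79]
t=8: [86, 88, 72, 67, 77, 82]
t=9: [95, 97, 81, 76, 86, 91]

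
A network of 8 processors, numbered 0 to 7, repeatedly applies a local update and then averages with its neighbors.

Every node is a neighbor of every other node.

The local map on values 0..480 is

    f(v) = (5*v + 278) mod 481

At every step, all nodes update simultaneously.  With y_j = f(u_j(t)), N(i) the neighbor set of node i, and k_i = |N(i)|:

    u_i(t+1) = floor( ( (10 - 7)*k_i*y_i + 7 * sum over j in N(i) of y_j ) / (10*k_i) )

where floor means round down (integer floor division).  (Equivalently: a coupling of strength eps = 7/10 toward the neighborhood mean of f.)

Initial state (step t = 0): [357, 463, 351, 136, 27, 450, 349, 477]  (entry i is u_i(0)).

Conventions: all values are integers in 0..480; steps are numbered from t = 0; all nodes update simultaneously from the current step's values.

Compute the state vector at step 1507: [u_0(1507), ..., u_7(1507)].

Simulating step by step:
t=0: [357, 463, 351, 136, 27, 450, 349, 477]
t=1: [208, 218, 202, 276, 263, 205, 200, 232]
t=2: [329, 339, 323, 301, 288, 326, 321, 353]
t=3: [357, 271, 351, 329, 316, 354, 349, 285]
t=4: [209, 219, 203, 277, 264, 206, 201, 233]
t=5: [286, 296, 280, 258, 245, 283, 278, 214]
t=6: [239, 249, 233, 211, 198, 236, 231, 263]
t=7: [148, 158, 142, 216, 203, 145, 236, 172]
t=8: [125, 135, 119, 193, 180, 122, 117, 149]
t=9: [347, 357, 341, 319, 306, 344, 339, 275]
t=10: [159, 169, 153, 227, 214, 156, 151, 183]
t=11: [181, 191, 175, 249, 236, 178, 173, 205]
t=12: [194, 204, 188, 166, 153, 191, 186, 218]
t=13: [260, 270, 254, 232, 219, 257, 252, 284]
t=14: [205, 215, 199, 273, 260, 202, 197, 229]
t=15: [314, 324, 308, 286, 273, 311, 306, 338]
t=16: [330, 340, 324, 302, 289, 327, 322, 258]
t=17: [218, 228, 308, 286, 273, 311, 306, 242]
t=18: [331, 341, 325, 303, 290, 328, 323, 259]
t=19: [223, 233, 313, 291, 278, 316, 311, 247]
t=20: [308, 222, 302, 280, 267, 305, 300, 236]
t=21: [301, 311, 295, 273, 260, 298, 293, 229]
t=22: [314, 324, 308, 286, 273, 311, 306, 338]

Answer: [330, 340, 324, 302, 289, 327, 322, 258]
Key observation: The state at step 15, [314, 324, 308, 286, 273, 311, 306, 338], reappears at step 22: the system is in a cycle of period 7 from step 15 on.  Therefore the state at step 1507 equals the state at step 15 + ((1507 - 15) mod 7) = 16, which is [330, 340, 324, 302, 289, 327, 322, 258].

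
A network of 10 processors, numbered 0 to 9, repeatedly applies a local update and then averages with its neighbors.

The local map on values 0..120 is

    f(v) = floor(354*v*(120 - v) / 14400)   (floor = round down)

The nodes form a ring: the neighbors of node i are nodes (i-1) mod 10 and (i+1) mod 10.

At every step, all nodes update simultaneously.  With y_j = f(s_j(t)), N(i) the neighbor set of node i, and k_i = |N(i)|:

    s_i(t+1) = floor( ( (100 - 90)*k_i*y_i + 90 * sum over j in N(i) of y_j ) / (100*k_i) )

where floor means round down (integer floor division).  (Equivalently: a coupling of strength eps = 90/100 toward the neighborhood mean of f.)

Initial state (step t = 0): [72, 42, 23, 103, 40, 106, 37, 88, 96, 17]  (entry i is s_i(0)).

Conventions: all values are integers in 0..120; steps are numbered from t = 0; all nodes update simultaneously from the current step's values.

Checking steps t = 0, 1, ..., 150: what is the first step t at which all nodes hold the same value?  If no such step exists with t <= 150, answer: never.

Answer: 10
Key observation: Synchronization is absorbing here: once all nodes are equal they stay equal, and step 10 is the first all-equal step.

Derivation:
t=0: [72, 42, 23, 103, 40, 106, 37, 88, 96, 17]  (not all equal)
t=1: [63, 70, 60, 63, 43, 72, 54, 65, 56, 67]  (not all equal)
t=2: [86, 87, 87, 84, 85, 84, 85, 87, 87, 87]  (not all equal)
t=3: [70, 70, 71, 71, 73, 73, 72, 71, 70, 70]  (not all equal)
t=4: [86, 85, 85, 84, 84, 84, 84, 85, 85, 86]  (not all equal)
t=5: [71, 72, 73, 73, 74, 74, 73, 73, 72, 71]  (not all equal)
t=6: [84, 84, 84, 83, 83, 83, 83, 84, 84, 84]  (not all equal)
t=7: [74, 74, 74, 74, 75, 75, 74, 74, 74, 74]  (not all equal)
t=8: [83, 83, 83, 82, 82, 82, 82, 83, 83, 83]  (not all equal)
t=9: [75, 75, 75, 75, 76, 76, 75, 75, 75, 75]  (not all equal)
t=10: [82, 82, 82, 82, 82, 82, 82, 82, 82, 82]  (all equal)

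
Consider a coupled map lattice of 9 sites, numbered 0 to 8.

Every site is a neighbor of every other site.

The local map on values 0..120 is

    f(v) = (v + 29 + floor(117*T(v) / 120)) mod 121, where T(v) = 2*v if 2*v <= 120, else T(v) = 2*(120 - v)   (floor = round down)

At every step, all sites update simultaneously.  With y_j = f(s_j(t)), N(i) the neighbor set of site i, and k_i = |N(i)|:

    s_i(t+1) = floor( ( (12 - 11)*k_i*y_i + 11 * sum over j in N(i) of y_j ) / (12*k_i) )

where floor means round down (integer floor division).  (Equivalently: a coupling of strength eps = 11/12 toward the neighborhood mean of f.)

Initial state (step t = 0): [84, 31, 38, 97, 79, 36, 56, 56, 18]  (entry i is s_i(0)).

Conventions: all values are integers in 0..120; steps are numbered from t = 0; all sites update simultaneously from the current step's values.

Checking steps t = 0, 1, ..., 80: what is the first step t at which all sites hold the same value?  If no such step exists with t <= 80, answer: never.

Answer: 2
Key observation: Synchronization is absorbing here: once all sites are equal they stay equal, and step 2 is the first all-equal step.

Derivation:
t=0: [84, 31, 38, 97, 79, 36, 56, 56, 18]  (not all equal)
t=1: [62, 60, 63, 62, 61, 63, 61, 61, 61]  (not all equal)
t=2: [83, 83, 83, 83, 83, 83, 83, 83, 83]  (all equal)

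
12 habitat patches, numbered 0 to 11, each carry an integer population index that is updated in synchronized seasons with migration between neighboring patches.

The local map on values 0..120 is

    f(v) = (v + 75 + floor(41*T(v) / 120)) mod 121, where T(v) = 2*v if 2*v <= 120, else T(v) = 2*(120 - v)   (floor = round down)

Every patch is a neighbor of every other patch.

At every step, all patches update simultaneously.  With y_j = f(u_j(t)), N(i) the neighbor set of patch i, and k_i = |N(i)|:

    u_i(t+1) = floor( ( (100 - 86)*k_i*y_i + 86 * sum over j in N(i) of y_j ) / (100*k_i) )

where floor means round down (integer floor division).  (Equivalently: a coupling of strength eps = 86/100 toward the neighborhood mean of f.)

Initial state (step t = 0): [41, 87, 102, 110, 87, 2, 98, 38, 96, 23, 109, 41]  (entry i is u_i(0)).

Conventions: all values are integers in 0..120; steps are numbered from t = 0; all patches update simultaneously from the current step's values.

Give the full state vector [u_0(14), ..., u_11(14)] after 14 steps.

Answer: [53, 53, 53, 53, 53, 53, 53, 53, 53, 53, 53, 53]

Derivation:
t=0: [41, 87, 102, 110, 87, 2, 98, 38, 96, 23, 109, 41]
t=1: [57, 60, 60, 60, 60, 61, 60, 57, 60, 63, 60, 57]
t=2: [53, 53, 53, 53, 53, 53, 53, 53, 53, 53, 53, 53]
t=3: [43, 43, 43, 43, 43, 43, 43, 43, 43, 43, 43, 43]
t=4: [26, 26, 26, 26, 26, 26, 26, 26, 26, 26, 26, 26]
t=5: [118, 118, 118, 118, 118, 118, 118, 118, 118, 118, 118, 118]
t=6: [73, 73, 73, 73, 73, 73, 73, 73, 73, 73, 73, 73]
t=7: [59, 59, 59, 59, 59, 59, 59, 59, 59, 59, 59, 59]
t=8: [53, 53, 53, 53, 53, 53, 53, 53, 53, 53, 53, 53]
t=9: [43, 43, 43, 43, 43, 43, 43, 43, 43, 43, 43, 43]
t=10: [26, 26, 26, 26, 26, 26, 26, 26, 26, 26, 26, 26]
t=11: [118, 118, 118, 118, 118, 118, 118, 118, 118, 118, 118, 118]
t=12: [73, 73, 73, 73, 73, 73, 73, 73, 73, 73, 73, 73]
t=13: [59, 59, 59, 59, 59, 59, 59, 59, 59, 59, 59, 59]
t=14: [53, 53, 53, 53, 53, 53, 53, 53, 53, 53, 53, 53]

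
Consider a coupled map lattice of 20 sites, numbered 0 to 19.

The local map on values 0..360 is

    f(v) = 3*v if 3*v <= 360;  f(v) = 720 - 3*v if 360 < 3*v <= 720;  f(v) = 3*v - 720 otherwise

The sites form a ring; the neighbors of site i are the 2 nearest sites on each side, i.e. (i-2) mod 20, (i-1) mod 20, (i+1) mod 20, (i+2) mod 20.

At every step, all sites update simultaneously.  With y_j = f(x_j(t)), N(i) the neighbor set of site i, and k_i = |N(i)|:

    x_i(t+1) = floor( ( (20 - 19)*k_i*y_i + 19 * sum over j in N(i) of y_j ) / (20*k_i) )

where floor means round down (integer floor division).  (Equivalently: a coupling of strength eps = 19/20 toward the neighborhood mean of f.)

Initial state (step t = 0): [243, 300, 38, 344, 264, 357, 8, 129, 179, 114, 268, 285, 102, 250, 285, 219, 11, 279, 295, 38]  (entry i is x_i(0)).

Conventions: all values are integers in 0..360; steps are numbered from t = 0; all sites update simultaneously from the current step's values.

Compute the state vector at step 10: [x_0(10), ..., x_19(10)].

Simulating step by step:
t=0: [243, 300, 38, 344, 264, 357, 8, 129, 179, 114, 268, 285, 102, 250, 285, 219, 11, 279, 295, 38]
t=1: [136, 139, 141, 185, 193, 193, 224, 230, 195, 191, 233, 187, 106, 153, 109, 77, 115, 94, 73, 117]
t=2: [293, 282, 233, 217, 161, 98, 108, 113, 65, 89, 181, 185, 198, 258, 290, 300, 268, 286, 317, 282]
t=3: [127, 95, 141, 164, 180, 244, 269, 273, 272, 221, 187, 156, 135, 150, 112, 110, 170, 154, 131, 161]
t=4: [289, 275, 259, 195, 157, 141, 96, 64, 100, 146, 178, 202, 257, 306, 283, 271, 307, 275, 264, 298]
t=5: [104, 127, 153, 174, 196, 220, 260, 286, 240, 202, 186, 175, 151, 101, 135, 154, 104, 133, 152, 110]
t=6: [299, 278, 246, 198, 144, 128, 81, 62, 112, 123, 144, 210, 244, 260, 286, 310, 290, 292, 316, 310]
t=7: [144, 131, 168, 185, 186, 217, 284, 309, 270, 231, 201, 173, 137, 109, 109, 130, 181, 197, 175, 170]
t=8: [239, 225, 234, 192, 146, 161, 132, 85, 119, 147, 154, 195, 246, 293, 287, 244, 241, 223, 200, 233]
t=9: [48, 46, 113, 145, 185, 250, 284, 297, 282, 252, 200, 176, 165, 80, 52, 84, 77, 39, 24, 53]
t=10: [175, 227, 190, 173, 194, 180, 123, 85, 115, 146, 143, 157, 179, 207, 232, 189, 153, 175, 158, 119]

Answer: [175, 227, 190, 173, 194, 180, 123, 85, 115, 146, 143, 157, 179, 207, 232, 189, 153, 175, 158, 119]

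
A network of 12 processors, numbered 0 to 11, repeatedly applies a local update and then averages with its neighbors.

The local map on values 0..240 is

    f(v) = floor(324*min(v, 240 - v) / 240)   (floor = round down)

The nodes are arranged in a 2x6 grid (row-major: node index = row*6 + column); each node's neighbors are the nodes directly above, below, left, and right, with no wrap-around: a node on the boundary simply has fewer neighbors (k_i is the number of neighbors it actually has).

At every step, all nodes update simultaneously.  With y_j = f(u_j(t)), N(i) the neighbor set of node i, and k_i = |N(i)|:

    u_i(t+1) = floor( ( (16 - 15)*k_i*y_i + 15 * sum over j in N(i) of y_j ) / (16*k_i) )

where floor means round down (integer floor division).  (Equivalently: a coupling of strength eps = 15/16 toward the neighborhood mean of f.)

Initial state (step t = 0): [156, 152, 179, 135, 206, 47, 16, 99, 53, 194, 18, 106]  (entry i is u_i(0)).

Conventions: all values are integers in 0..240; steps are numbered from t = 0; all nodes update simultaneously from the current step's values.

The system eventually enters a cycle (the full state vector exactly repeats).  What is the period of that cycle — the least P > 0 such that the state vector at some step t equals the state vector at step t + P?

Simulating step by step:
t=0: [156, 152, 179, 135, 206, 47, 16, 99, 53, 194, 18, 106]
t=1: [72, 109, 108, 67, 74, 92, 116, 73, 91, 77, 79, 49]
t=2: [148, 115, 121, 114, 106, 85, 101, 138, 115, 105, 90, 111]
t=3: [144, 141, 154, 148, 130, 144, 130, 147, 146, 142, 142, 119]
t=4: [139, 123, 126, 131, 129, 152, 128, 135, 124, 127, 145, 132]
t=5: [152, 144, 153, 151, 132, 145, 139, 153, 149, 144, 147, 124]
t=6: [131, 118, 123, 129, 125, 149, 118, 128, 121, 122, 142, 128]
t=7: [158, 152, 156, 156, 135, 151, 149, 158, 155, 147, 153, 128]
t=8: [119, 111, 114, 125, 118, 144, 110, 117, 115, 115, 137, 120]
t=9: [149, 156, 153, 155, 142, 158, 157, 151, 155, 150, 157, 135]
t=10: [113, 119, 113, 122, 113, 134, 120, 113, 119, 113, 130, 112]
t=11: [160, 152, 159, 152, 150, 150, 152, 160, 152, 155, 151, 145]
t=12: [117, 108, 117, 114, 119, 124, 108, 117, 110, 118, 120, 120]
t=13: [145, 156, 149, 158, 157, 160, 156, 146, 157, 154, 160, 159]
t=14: [113, 124, 112, 116, 108, 110, 126, 113, 120, 110, 112, 108]
t=15: [154, 151, 157, 148, 151, 145, 152, 156, 151, 155, 146, 149]
t=16: [118, 114, 120, 115, 125, 121, 114, 118, 113, 122, 119, 126]
t=17: [153, 159, 153, 158, 158, 154, 158, 153, 159, 155, 155, 159]
t=18: [109, 116, 109, 113, 113, 109, 116, 109, 115, 111, 111, 114]
t=19: [155, 147, 153, 149, 149, 152, 147, 155, 148, 151, 151, 148]
t=20: [124, 115, 123, 119, 120, 122, 114, 124, 117, 121, 121, 119]
t=21: [154, 156, 157, 159, 159, 160, 155, 155, 157, 159, 160, 159]
t=22: [113, 113, 111, 109, 108, 108, 114, 113, 111, 109, 108, 108]
t=23: [152, 151, 149, 147, 145, 145, 152, 151, 149, 147, 145, 145]
t=24: [118, 120, 122, 125, 127, 128, 118, 120, 122, 125, 127, 128]
t=25: [160, 160, 158, 155, 152, 151, 160, 160, 158, 155, 152, 151]
t=26: [108, 108, 110, 114, 117, 119, 108, 108, 110, 114, 117, 119]
t=27: [145, 145, 148, 152, 156, 158, 145, 145, 148, 152, 156, 158]
t=28: [128, 126, 123, 118, 113, 111, 128, 126, 123, 118, 113, 111]
t=29: [151, 153, 156, 156, 153, 150, 151, 153, 156, 156, 153, 150]
t=30: [118, 116, 114, 114, 117, 119, 118, 116, 114, 114, 117, 119]
t=31: [157, 156, 153, 154, 156, 158, 157, 156, 153, 154, 156, 158]
t=32: [112, 113, 115, 115, 113, 111, 112, 113, 115, 115, 113, 111]
t=33: [151, 152, 154, 154, 152, 150, 151, 152, 154, 154, 152, 150]
t=34: [119, 118, 116, 116, 118, 119, 119, 118, 116, 116, 118, 119]
t=35: [159, 158, 156, 156, 158, 159, 159, 158, 156, 156, 158, 159]
t=36: [109, 110, 112, 112, 110, 109, 109, 110, 112, 112, 110, 109]
t=37: [147, 148, 150, 150, 148, 147, 147, 148, 150, 150, 148, 147]
t=38: [124, 123, 121, 121, 123, 124, 124, 123, 121, 121, 123, 124]
t=39: [156, 157, 159, 159, 157, 156, 156, 157, 159, 159, 157, 156]
t=40: [112, 111, 109, 109, 111, 112, 112, 111, 109, 109, 111, 112]
t=41: [150, 149, 147, 147, 149, 150, 150, 149, 147, 147, 149, 150]
t=42: [121, 122, 124, 124, 122, 121, 121, 122, 124, 124, 122, 121]
t=43: [159, 158, 156, 156, 158, 159, 159, 158, 156, 156, 158, 159]

Answer: 8
Key observation: The state at step 35, [159, 158, 156, 156, 158, 159, 159, 158, 156, 156, 158, 159], reappears at step 43 — and no state repeats earlier — so the cycle the system enters has period 8.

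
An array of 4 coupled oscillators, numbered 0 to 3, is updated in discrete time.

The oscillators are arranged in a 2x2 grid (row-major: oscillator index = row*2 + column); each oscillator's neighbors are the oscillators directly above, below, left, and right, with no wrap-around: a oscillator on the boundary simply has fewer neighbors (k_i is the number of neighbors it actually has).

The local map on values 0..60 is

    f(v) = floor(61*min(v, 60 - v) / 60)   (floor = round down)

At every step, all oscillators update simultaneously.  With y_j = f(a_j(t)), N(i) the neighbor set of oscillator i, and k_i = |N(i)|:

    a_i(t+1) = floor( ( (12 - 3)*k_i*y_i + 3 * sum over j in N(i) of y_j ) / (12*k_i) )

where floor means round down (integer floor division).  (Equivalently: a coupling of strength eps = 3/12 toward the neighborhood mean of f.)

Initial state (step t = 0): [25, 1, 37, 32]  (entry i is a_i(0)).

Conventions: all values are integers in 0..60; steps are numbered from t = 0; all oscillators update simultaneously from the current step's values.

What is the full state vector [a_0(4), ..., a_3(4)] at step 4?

Answer: [17, 13, 20, 18]

Derivation:
t=0: [25, 1, 37, 32]
t=1: [21, 7, 23, 24]
t=2: [19, 10, 22, 21]
t=3: [18, 12, 21, 19]
t=4: [17, 13, 20, 18]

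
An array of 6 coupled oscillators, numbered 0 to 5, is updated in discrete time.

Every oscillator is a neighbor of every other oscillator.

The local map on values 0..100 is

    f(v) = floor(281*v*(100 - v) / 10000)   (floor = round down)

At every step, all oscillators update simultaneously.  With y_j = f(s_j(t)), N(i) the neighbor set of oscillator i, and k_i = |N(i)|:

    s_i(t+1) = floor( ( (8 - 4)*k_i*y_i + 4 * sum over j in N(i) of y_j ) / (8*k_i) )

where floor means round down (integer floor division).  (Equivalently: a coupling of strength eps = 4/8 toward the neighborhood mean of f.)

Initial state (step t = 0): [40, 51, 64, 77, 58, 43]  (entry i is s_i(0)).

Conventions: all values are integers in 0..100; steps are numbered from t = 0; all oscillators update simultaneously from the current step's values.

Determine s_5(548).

Answer: s_5(548) = 64
Key observation: The state at step 4, [64, 64, 64, 64, 64, 64], reappears at step 5: the system is in a cycle of period 1 from step 4 on.  Therefore the state at step 548 equals the state at step 4 + ((548 - 4) mod 1) = 4, which is [64, 64, 64, 64, 64, 64].

Derivation:
t=0: [40, 51, 64, 77, 58, 43]
t=1: [65, 66, 64, 58, 65, 65]
t=2: [63, 63, 64, 65, 63, 63]
t=3: [64, 64, 64, 63, 64, 64]
t=4: [64, 64, 64, 64, 64, 64]
t=5: [64, 64, 64, 64, 64, 64]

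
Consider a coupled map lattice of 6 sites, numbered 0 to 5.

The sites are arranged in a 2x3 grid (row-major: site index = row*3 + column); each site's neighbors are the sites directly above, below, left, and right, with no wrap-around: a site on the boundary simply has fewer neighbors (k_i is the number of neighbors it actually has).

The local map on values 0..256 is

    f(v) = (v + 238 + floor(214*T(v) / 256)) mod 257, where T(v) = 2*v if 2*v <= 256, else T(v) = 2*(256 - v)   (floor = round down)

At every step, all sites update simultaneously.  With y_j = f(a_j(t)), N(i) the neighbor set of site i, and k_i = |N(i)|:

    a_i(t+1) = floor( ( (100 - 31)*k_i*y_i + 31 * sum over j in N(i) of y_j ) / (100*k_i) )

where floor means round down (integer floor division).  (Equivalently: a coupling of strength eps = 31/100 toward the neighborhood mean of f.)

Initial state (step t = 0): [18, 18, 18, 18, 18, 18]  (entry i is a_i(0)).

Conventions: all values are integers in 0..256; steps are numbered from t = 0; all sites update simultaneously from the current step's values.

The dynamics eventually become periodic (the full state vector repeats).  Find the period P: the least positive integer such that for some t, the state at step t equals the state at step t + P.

Answer: 2
Key observation: The state at step 37, [245, 245, 245, 245, 245, 245], reappears at step 39 — and no state repeats earlier — so the cycle the system enters has period 2.

Derivation:
t=0: [18, 18, 18, 18, 18, 18]
t=1: [29, 29, 29, 29, 29, 29]
t=2: [58, 58, 58, 58, 58, 58]
t=3: [135, 135, 135, 135, 135, 135]
t=4: [61, 61, 61, 61, 61, 61]
t=5: [143, 143, 143, 143, 143, 143]
t=6: [55, 55, 55, 55, 55, 55]
t=7: [127, 127, 127, 127, 127, 127]
t=8: [63, 63, 63, 63, 63, 63]
t=9: [149, 149, 149, 149, 149, 149]
t=10: [51, 51, 51, 51, 51, 51]
t=11: [117, 117, 117, 117, 117, 117]
t=12: [36, 36, 36, 36, 36, 36]
t=13: [77, 77, 77, 77, 77, 77]
t=14: [186, 186, 186, 186, 186, 186]
t=15: [27, 27, 27, 27, 27, 27]
t=16: [53, 53, 53, 53, 53, 53]
t=17: [122, 122, 122, 122, 122, 122]
t=18: [49, 49, 49, 49, 49, 49]
t=19: [111, 111, 111, 111, 111, 111]
t=20: [20, 20, 20, 20, 20, 20]
t=21: [34, 34, 34, 34, 34, 34]
t=22: [71, 71, 71, 71, 71, 71]
t=23: [170, 170, 170, 170, 170, 170]
t=24: [37, 37, 37, 37, 37, 37]
t=25: [79, 79, 79, 79, 79, 79]
t=26: [192, 192, 192, 192, 192, 192]
t=27: [23, 23, 23, 23, 23, 23]
t=28: [42, 42, 42, 42, 42, 42]
t=29: [93, 93, 93, 93, 93, 93]
t=30: [229, 229, 229, 229, 229, 229]
t=31: [255, 255, 255, 255, 255, 255]
t=32: [237, 237, 237, 237, 237, 237]
t=33: [249, 249, 249, 249, 249, 249]
t=34: [241, 241, 241, 241, 241, 241]
t=35: [247, 247, 247, 247, 247, 247]
t=36: [243, 243, 243, 243, 243, 243]
t=37: [245, 245, 245, 245, 245, 245]
t=38: [244, 244, 244, 244, 244, 244]
t=39: [245, 245, 245, 245, 245, 245]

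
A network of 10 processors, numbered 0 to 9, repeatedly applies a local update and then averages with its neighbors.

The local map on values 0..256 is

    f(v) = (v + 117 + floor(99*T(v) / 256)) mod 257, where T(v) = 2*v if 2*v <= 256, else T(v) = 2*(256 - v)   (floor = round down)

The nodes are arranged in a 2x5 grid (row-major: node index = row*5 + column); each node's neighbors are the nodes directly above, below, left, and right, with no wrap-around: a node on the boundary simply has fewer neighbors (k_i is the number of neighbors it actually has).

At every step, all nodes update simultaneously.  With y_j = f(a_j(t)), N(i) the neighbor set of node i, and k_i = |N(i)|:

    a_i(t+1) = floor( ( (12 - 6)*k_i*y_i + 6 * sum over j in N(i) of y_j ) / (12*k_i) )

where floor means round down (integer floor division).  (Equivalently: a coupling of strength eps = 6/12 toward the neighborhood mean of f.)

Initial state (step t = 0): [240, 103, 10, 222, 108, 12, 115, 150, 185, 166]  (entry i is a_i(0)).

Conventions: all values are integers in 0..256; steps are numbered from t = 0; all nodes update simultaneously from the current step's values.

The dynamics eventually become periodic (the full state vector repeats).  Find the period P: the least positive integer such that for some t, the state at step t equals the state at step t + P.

Answer: 3
Key observation: The state at step 13, [97, 97, 97, 97, 97, 97, 97, 97, 97, 97], reappears at step 16 — and no state repeats earlier — so the cycle the system enters has period 3.

Derivation:
t=0: [240, 103, 10, 222, 108, 12, 115, 150, 185, 166]
t=1: [101, 72, 107, 101, 76, 112, 76, 94, 98, 85]
t=2: [95, 178, 76, 75, 137, 101, 180, 68, 29, 76]
t=3: [48, 111, 223, 209, 169, 51, 111, 204, 207, 189]
t=4: [166, 89, 98, 103, 99, 168, 89, 96, 103, 100]
t=5: [75, 32, 31, 39, 37, 76, 32, 30, 39, 37]
t=6: [231, 185, 173, 182, 183, 231, 185, 173, 182, 183]
t=7: [107, 100, 97, 98, 99, 107, 100, 97, 98, 99]
t=8: [46, 38, 33, 33, 34, 46, 38, 33, 33, 34]
t=9: [194, 184, 176, 175, 176, 194, 184, 176, 175, 176]
t=10: [100, 99, 97, 97, 97, 100, 99, 97, 97, 97]
t=11: [36, 34, 32, 32, 32, 36, 34, 32, 32, 32]
t=12: [179, 176, 173, 173, 173, 179, 176, 173, 173, 173]
t=13: [97, 97, 97, 97, 97, 97, 97, 97, 97, 97]
t=14: [32, 32, 32, 32, 32, 32, 32, 32, 32, 32]
t=15: [173, 173, 173, 173, 173, 173, 173, 173, 173, 173]
t=16: [97, 97, 97, 97, 97, 97, 97, 97, 97, 97]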